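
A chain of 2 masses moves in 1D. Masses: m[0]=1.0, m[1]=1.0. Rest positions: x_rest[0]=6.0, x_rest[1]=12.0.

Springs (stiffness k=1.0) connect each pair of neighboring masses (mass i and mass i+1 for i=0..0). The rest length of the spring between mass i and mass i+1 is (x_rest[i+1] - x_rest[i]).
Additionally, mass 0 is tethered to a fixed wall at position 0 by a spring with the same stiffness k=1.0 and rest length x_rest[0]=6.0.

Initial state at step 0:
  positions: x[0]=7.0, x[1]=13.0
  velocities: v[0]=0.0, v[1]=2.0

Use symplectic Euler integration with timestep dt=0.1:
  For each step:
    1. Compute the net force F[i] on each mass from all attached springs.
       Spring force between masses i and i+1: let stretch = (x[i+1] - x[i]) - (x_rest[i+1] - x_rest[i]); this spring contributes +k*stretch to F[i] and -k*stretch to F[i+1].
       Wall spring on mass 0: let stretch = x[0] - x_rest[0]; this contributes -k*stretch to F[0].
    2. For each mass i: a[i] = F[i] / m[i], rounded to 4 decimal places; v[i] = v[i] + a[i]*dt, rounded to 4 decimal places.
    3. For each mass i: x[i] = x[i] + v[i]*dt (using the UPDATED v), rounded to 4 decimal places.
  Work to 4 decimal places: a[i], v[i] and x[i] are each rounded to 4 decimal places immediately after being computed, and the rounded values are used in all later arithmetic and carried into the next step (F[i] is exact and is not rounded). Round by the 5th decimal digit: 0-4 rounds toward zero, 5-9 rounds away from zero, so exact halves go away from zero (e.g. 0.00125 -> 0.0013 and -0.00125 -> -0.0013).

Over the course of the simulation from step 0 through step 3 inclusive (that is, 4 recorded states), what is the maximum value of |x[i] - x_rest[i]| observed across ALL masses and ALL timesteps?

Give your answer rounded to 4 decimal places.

Answer: 1.5915

Derivation:
Step 0: x=[7.0000 13.0000] v=[0.0000 2.0000]
Step 1: x=[6.9900 13.2000] v=[-0.1000 2.0000]
Step 2: x=[6.9722 13.3979] v=[-0.1780 1.9790]
Step 3: x=[6.9489 13.5915] v=[-0.2327 1.9364]
Max displacement = 1.5915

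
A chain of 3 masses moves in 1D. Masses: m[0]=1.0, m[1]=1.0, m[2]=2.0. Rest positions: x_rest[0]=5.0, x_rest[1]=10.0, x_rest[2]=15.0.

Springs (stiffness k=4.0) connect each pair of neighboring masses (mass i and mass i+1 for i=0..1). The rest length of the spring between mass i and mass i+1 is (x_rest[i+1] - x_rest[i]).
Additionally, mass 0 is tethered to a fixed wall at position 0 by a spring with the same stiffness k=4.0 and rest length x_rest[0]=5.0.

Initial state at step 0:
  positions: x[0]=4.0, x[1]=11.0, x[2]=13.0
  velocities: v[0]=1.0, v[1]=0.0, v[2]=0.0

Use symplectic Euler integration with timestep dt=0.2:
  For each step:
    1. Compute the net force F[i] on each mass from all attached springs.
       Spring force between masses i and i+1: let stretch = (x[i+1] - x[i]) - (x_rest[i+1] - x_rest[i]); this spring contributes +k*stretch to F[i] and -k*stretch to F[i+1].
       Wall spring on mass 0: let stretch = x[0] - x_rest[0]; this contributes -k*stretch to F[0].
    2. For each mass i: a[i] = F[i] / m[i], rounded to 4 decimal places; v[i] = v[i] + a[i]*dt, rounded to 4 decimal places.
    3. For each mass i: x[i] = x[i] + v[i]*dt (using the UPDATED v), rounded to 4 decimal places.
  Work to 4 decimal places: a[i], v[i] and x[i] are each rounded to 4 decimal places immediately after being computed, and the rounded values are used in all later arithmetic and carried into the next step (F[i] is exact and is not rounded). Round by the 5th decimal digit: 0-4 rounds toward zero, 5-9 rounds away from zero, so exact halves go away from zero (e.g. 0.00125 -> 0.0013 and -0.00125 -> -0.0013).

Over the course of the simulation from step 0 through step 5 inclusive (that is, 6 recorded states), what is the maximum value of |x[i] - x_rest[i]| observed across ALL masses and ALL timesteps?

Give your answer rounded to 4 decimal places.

Answer: 2.3774

Derivation:
Step 0: x=[4.0000 11.0000 13.0000] v=[1.0000 0.0000 0.0000]
Step 1: x=[4.6800 10.2000 13.2400] v=[3.4000 -4.0000 1.2000]
Step 2: x=[5.4944 9.0032 13.6368] v=[4.0720 -5.9840 1.9840]
Step 3: x=[5.9911 7.9864 14.0629] v=[2.4835 -5.0842 2.1306]
Step 4: x=[5.8485 7.6226 14.4029] v=[-0.7131 -1.8192 1.7000]
Step 5: x=[5.0540 8.0598 14.6005] v=[-3.9726 2.1858 0.9879]
Max displacement = 2.3774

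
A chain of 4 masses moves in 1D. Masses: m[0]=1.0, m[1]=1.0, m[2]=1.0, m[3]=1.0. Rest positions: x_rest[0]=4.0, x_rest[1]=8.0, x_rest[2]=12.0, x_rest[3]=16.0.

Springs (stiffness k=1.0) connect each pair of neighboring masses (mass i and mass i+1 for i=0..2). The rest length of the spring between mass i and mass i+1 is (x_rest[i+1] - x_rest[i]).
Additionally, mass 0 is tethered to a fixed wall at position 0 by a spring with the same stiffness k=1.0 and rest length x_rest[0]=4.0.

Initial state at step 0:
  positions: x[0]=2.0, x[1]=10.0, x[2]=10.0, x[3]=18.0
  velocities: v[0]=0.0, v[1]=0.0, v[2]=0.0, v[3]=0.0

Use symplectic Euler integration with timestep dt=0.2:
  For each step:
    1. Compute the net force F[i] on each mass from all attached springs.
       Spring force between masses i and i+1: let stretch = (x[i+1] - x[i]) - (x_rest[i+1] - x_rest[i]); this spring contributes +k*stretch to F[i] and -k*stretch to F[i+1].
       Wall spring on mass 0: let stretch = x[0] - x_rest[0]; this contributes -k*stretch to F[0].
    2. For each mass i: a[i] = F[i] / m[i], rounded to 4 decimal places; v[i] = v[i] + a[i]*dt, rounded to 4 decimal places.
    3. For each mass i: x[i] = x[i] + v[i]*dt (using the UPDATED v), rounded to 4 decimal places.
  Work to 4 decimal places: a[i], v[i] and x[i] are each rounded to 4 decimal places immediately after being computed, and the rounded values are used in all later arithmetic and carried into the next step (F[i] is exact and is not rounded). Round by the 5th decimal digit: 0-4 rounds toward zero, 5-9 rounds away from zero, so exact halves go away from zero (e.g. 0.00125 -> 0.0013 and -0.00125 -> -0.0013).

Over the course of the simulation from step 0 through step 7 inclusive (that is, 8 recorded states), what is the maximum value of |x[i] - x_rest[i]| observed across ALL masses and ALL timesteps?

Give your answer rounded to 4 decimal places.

Step 0: x=[2.0000 10.0000 10.0000 18.0000] v=[0.0000 0.0000 0.0000 0.0000]
Step 1: x=[2.2400 9.6800 10.3200 17.8400] v=[1.2000 -1.6000 1.6000 -0.8000]
Step 2: x=[2.6880 9.0880 10.9152 17.5392] v=[2.2400 -2.9600 2.9760 -1.5040]
Step 3: x=[3.2845 8.3131 11.7023 17.1334] v=[2.9824 -3.8746 3.9354 -2.0288]
Step 4: x=[3.9507 7.4726 12.5711 16.6704] v=[3.3312 -4.2025 4.3438 -2.3150]
Step 5: x=[4.5998 6.6952 13.3999 16.2034] v=[3.2454 -3.8872 4.1440 -2.3349]
Step 6: x=[5.1487 6.1021 14.0727 15.7843] v=[2.7445 -2.9653 3.3638 -2.0956]
Step 7: x=[5.5298 5.7897 14.4951 15.4567] v=[1.9054 -1.5619 2.1120 -1.6379]
Max displacement = 2.4951

Answer: 2.4951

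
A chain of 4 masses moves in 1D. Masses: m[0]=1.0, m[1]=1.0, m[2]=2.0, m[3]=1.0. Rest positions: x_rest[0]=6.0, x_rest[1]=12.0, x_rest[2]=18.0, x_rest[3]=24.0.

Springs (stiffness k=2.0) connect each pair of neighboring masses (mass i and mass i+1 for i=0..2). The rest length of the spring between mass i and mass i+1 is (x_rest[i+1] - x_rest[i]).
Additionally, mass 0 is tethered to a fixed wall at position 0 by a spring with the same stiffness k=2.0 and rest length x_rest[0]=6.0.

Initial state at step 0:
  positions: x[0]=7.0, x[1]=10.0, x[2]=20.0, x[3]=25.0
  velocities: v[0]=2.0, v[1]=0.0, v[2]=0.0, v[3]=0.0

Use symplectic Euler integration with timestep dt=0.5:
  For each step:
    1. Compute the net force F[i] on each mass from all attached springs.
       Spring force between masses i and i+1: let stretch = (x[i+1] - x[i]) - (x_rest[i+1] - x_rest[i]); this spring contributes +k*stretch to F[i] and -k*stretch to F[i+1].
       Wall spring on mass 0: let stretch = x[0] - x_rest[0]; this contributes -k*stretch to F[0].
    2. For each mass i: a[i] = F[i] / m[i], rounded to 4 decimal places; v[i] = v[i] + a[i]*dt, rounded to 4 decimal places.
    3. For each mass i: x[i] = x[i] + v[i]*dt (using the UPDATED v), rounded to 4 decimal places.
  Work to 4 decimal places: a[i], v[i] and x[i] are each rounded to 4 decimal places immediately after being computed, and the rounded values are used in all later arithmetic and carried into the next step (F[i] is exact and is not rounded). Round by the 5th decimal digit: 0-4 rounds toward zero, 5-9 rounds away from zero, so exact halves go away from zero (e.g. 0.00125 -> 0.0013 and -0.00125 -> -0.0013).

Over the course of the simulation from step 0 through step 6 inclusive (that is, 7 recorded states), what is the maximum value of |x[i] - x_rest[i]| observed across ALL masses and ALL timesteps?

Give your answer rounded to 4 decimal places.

Step 0: x=[7.0000 10.0000 20.0000 25.0000] v=[2.0000 0.0000 0.0000 0.0000]
Step 1: x=[6.0000 13.5000 18.7500 25.5000] v=[-2.0000 7.0000 -2.5000 1.0000]
Step 2: x=[5.7500 15.8750 17.8750 25.6250] v=[-0.5000 4.7500 -1.7500 0.2500]
Step 3: x=[7.6875 14.1875 18.4375 24.8750] v=[3.8750 -3.3750 1.1250 -1.5000]
Step 4: x=[9.0313 11.3750 19.5469 23.9063] v=[2.6875 -5.6250 2.2188 -1.9375]
Step 5: x=[7.0313 11.4766 19.7032 23.7579] v=[-4.0001 0.2032 0.3126 -0.2969]
Step 6: x=[3.7383 13.4689 18.8165 24.5821] v=[-6.5861 3.9845 -1.7734 1.6484]
Max displacement = 3.8750

Answer: 3.8750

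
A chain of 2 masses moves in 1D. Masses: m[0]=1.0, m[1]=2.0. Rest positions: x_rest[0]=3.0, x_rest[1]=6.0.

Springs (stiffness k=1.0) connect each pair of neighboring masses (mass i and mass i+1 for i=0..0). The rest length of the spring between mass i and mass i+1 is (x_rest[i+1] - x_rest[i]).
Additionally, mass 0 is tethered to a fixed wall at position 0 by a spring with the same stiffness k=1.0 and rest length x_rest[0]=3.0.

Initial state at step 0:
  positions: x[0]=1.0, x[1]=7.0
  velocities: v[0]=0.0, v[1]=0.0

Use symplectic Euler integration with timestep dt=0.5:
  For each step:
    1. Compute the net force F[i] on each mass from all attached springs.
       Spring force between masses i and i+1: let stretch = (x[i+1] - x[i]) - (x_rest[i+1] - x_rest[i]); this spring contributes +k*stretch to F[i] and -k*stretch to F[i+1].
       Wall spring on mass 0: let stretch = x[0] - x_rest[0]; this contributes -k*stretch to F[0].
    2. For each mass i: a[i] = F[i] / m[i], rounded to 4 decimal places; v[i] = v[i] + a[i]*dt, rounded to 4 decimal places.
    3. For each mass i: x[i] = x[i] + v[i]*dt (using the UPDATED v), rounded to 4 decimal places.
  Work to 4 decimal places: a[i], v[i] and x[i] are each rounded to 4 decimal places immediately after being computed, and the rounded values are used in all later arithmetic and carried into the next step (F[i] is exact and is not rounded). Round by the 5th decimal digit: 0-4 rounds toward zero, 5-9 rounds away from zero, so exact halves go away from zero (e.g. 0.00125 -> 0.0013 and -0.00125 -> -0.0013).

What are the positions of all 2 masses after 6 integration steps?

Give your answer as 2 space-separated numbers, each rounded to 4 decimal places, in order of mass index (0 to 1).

Step 0: x=[1.0000 7.0000] v=[0.0000 0.0000]
Step 1: x=[2.2500 6.6250] v=[2.5000 -0.7500]
Step 2: x=[4.0313 6.0781] v=[3.5625 -1.0938]
Step 3: x=[5.3165 5.6504] v=[2.5703 -0.8555]
Step 4: x=[5.3560 5.5559] v=[0.0790 -0.1890]
Step 5: x=[4.1065 5.8115] v=[-2.4991 0.5111]
Step 6: x=[2.2566 6.2290] v=[-3.6999 0.8349]

Answer: 2.2566 6.2290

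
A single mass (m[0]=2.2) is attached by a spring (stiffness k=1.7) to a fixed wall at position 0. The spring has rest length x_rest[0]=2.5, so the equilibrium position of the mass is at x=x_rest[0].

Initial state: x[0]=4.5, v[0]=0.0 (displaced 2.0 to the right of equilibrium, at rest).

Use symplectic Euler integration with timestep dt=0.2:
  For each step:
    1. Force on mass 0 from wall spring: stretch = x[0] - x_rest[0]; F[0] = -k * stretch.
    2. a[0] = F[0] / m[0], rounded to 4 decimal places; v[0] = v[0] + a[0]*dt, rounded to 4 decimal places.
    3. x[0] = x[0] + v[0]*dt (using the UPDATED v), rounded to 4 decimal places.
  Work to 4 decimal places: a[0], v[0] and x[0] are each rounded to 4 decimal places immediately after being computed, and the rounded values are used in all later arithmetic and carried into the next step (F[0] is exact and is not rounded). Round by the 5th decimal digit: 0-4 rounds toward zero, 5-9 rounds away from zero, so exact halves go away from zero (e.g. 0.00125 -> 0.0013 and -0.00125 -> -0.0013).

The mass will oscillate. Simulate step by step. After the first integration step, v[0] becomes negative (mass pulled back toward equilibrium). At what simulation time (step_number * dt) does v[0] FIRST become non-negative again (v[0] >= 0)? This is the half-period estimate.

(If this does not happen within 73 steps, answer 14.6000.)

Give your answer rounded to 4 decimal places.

Answer: 3.6000

Derivation:
Step 0: x=[4.5000] v=[0.0000]
Step 1: x=[4.4382] v=[-0.3091]
Step 2: x=[4.3165] v=[-0.6086]
Step 3: x=[4.1386] v=[-0.8893]
Step 4: x=[3.9101] v=[-1.1425]
Step 5: x=[3.6380] v=[-1.3604]
Step 6: x=[3.3307] v=[-1.5363]
Step 7: x=[2.9978] v=[-1.6647]
Step 8: x=[2.6495] v=[-1.7416]
Step 9: x=[2.2966] v=[-1.7647]
Step 10: x=[1.9499] v=[-1.7333]
Step 11: x=[1.6202] v=[-1.6483]
Step 12: x=[1.3177] v=[-1.5123]
Step 13: x=[1.0518] v=[-1.3296]
Step 14: x=[0.8306] v=[-1.1058]
Step 15: x=[0.6610] v=[-0.8478]
Step 16: x=[0.5483] v=[-0.5636]
Step 17: x=[0.4959] v=[-0.2620]
Step 18: x=[0.5054] v=[0.0477]
First v>=0 after going negative at step 18, time=3.6000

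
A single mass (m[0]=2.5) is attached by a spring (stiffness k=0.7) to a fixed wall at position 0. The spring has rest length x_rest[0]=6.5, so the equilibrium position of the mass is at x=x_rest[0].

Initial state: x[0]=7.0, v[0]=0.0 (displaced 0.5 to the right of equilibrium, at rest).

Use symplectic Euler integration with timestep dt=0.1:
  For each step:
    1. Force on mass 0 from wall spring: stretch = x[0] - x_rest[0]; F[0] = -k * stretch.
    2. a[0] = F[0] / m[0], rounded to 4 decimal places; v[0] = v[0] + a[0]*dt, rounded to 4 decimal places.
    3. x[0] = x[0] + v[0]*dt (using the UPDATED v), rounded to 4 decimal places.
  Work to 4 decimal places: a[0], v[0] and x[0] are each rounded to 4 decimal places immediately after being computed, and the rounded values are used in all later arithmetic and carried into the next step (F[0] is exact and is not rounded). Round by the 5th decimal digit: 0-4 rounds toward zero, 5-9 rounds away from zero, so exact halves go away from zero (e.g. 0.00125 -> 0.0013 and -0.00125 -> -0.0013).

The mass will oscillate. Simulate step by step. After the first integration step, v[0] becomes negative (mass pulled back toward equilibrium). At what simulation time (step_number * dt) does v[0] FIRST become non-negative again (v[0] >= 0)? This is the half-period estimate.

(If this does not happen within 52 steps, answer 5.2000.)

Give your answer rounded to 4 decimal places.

Answer: 5.2000

Derivation:
Step 0: x=[7.0000] v=[0.0000]
Step 1: x=[6.9986] v=[-0.0140]
Step 2: x=[6.9958] v=[-0.0280]
Step 3: x=[6.9916] v=[-0.0419]
Step 4: x=[6.9860] v=[-0.0557]
Step 5: x=[6.9791] v=[-0.0693]
Step 6: x=[6.9708] v=[-0.0827]
Step 7: x=[6.9612] v=[-0.0959]
Step 8: x=[6.9503] v=[-0.1088]
Step 9: x=[6.9382] v=[-0.1214]
Step 10: x=[6.9248] v=[-0.1337]
Step 11: x=[6.9102] v=[-0.1456]
Step 12: x=[6.8945] v=[-0.1571]
Step 13: x=[6.8777] v=[-0.1682]
Step 14: x=[6.8598] v=[-0.1788]
Step 15: x=[6.8409] v=[-0.1889]
Step 16: x=[6.8211] v=[-0.1985]
Step 17: x=[6.8004] v=[-0.2075]
Step 18: x=[6.7788] v=[-0.2159]
Step 19: x=[6.7564] v=[-0.2237]
Step 20: x=[6.7333] v=[-0.2309]
Step 21: x=[6.7096] v=[-0.2374]
Step 22: x=[6.6853] v=[-0.2433]
Step 23: x=[6.6605] v=[-0.2485]
Step 24: x=[6.6352] v=[-0.2530]
Step 25: x=[6.6095] v=[-0.2568]
Step 26: x=[6.5835] v=[-0.2599]
Step 27: x=[6.5573] v=[-0.2622]
Step 28: x=[6.5309] v=[-0.2638]
Step 29: x=[6.5044] v=[-0.2647]
Step 30: x=[6.4779] v=[-0.2648]
Step 31: x=[6.4515] v=[-0.2642]
Step 32: x=[6.4252] v=[-0.2628]
Step 33: x=[6.3991] v=[-0.2607]
Step 34: x=[6.3733] v=[-0.2579]
Step 35: x=[6.3479] v=[-0.2544]
Step 36: x=[6.3229] v=[-0.2501]
Step 37: x=[6.2984] v=[-0.2451]
Step 38: x=[6.2745] v=[-0.2395]
Step 39: x=[6.2512] v=[-0.2332]
Step 40: x=[6.2286] v=[-0.2262]
Step 41: x=[6.2067] v=[-0.2186]
Step 42: x=[6.1857] v=[-0.2104]
Step 43: x=[6.1655] v=[-0.2016]
Step 44: x=[6.1463] v=[-0.1922]
Step 45: x=[6.1281] v=[-0.1823]
Step 46: x=[6.1109] v=[-0.1719]
Step 47: x=[6.0948] v=[-0.1610]
Step 48: x=[6.0798] v=[-0.1497]
Step 49: x=[6.0660] v=[-0.1379]
Step 50: x=[6.0534] v=[-0.1258]
Step 51: x=[6.0421] v=[-0.1133]
Step 52: x=[6.0321] v=[-0.1005]
v[0] did not become non-negative within 52 steps; using fallback time=5.2000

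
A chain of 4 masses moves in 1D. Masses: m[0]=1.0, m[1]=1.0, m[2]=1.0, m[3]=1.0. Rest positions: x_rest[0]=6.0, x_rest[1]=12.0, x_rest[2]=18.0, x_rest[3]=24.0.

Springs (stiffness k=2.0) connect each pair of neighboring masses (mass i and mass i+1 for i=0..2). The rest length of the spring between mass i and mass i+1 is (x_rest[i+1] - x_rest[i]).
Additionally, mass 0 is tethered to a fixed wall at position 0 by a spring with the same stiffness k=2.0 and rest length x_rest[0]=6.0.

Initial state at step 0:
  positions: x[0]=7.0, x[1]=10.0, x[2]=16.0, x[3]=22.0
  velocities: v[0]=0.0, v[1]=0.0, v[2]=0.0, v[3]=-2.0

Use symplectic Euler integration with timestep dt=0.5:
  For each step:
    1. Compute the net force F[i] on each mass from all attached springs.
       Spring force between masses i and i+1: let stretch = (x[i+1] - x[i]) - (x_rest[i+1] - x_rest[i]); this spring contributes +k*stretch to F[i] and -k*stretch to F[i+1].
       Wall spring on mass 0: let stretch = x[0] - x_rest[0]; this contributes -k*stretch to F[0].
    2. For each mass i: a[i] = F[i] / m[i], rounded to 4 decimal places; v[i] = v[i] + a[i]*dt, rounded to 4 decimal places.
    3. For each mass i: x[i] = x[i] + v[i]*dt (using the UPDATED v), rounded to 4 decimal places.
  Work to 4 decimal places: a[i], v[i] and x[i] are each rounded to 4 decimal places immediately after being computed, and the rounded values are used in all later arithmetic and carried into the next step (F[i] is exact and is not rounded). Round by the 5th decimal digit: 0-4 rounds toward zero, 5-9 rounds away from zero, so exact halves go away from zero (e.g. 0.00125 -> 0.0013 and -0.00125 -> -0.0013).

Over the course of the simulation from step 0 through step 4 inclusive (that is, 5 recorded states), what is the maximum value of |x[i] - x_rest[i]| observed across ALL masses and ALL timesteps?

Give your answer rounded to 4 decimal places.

Step 0: x=[7.0000 10.0000 16.0000 22.0000] v=[0.0000 0.0000 0.0000 -2.0000]
Step 1: x=[5.0000 11.5000 16.0000 21.0000] v=[-4.0000 3.0000 0.0000 -2.0000]
Step 2: x=[3.7500 12.0000 16.2500 20.5000] v=[-2.5000 1.0000 0.5000 -1.0000]
Step 3: x=[4.7500 10.5000 16.5000 20.8750] v=[2.0000 -3.0000 0.5000 0.7500]
Step 4: x=[6.2500 9.1250 15.9375 22.0625] v=[3.0000 -2.7500 -1.1250 2.3750]
Max displacement = 3.5000

Answer: 3.5000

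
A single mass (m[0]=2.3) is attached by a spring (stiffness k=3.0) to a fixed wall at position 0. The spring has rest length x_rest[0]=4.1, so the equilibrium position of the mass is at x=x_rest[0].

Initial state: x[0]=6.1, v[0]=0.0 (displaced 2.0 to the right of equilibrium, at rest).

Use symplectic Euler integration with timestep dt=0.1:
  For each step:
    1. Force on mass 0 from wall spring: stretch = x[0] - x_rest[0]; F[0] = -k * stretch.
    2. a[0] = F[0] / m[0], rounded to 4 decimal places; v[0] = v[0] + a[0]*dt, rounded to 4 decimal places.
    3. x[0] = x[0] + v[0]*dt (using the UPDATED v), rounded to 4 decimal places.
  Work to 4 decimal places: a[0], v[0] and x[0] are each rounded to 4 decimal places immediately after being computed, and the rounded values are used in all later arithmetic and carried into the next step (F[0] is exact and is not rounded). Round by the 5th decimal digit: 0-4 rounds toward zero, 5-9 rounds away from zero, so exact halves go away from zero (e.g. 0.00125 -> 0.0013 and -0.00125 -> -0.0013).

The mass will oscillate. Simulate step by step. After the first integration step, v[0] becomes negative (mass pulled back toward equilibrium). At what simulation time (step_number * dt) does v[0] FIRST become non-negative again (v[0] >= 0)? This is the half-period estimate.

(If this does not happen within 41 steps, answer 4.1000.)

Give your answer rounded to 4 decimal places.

Step 0: x=[6.1000] v=[0.0000]
Step 1: x=[6.0739] v=[-0.2609]
Step 2: x=[6.0221] v=[-0.5184]
Step 3: x=[5.9452] v=[-0.7691]
Step 4: x=[5.8442] v=[-1.0098]
Step 5: x=[5.7205] v=[-1.2373]
Step 6: x=[5.5756] v=[-1.4487]
Step 7: x=[5.4115] v=[-1.6412]
Step 8: x=[5.2303] v=[-1.8123]
Step 9: x=[5.0343] v=[-1.9597]
Step 10: x=[4.8261] v=[-2.0816]
Step 11: x=[4.6085] v=[-2.1763]
Step 12: x=[4.3842] v=[-2.2426]
Step 13: x=[4.1562] v=[-2.2797]
Step 14: x=[3.9275] v=[-2.2870]
Step 15: x=[3.7011] v=[-2.2645]
Step 16: x=[3.4799] v=[-2.2125]
Step 17: x=[3.2667] v=[-2.1316]
Step 18: x=[3.0644] v=[-2.0229]
Step 19: x=[2.8756] v=[-1.8878]
Step 20: x=[2.7028] v=[-1.7281]
Step 21: x=[2.5482] v=[-1.5459]
Step 22: x=[2.4139] v=[-1.3435]
Step 23: x=[2.3015] v=[-1.1236]
Step 24: x=[2.2126] v=[-0.8890]
Step 25: x=[2.1483] v=[-0.6428]
Step 26: x=[2.1095] v=[-0.3882]
Step 27: x=[2.0966] v=[-0.1286]
Step 28: x=[2.1099] v=[0.1327]
First v>=0 after going negative at step 28, time=2.8000

Answer: 2.8000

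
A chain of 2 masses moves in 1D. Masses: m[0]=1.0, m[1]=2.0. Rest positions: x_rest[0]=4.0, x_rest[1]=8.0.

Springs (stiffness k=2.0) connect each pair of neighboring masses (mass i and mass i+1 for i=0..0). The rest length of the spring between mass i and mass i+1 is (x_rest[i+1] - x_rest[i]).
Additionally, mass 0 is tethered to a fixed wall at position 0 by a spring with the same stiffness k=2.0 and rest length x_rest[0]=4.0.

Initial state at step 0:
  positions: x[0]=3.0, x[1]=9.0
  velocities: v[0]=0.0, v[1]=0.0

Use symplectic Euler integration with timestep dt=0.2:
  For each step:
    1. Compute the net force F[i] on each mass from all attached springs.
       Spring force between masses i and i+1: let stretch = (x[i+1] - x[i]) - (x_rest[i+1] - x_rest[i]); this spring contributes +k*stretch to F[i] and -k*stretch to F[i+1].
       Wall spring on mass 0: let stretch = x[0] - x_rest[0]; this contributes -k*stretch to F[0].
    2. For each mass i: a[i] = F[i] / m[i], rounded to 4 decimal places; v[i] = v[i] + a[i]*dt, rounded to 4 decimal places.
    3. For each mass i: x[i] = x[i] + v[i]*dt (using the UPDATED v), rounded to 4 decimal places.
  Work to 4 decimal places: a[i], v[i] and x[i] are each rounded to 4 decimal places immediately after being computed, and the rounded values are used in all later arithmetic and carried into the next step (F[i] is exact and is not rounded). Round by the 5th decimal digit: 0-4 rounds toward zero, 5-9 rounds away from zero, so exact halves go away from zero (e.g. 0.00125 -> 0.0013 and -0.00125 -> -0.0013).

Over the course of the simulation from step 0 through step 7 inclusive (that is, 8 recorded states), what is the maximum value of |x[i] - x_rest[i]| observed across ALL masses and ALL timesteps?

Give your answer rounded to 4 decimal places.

Step 0: x=[3.0000 9.0000] v=[0.0000 0.0000]
Step 1: x=[3.2400 8.9200] v=[1.2000 -0.4000]
Step 2: x=[3.6752 8.7728] v=[2.1760 -0.7360]
Step 3: x=[4.2242 8.5817] v=[2.7450 -0.9555]
Step 4: x=[4.7839 8.3763] v=[2.7983 -1.0270]
Step 5: x=[5.2482 8.1872] v=[2.3217 -0.9455]
Step 6: x=[5.5278 8.0405] v=[1.3980 -0.7333]
Step 7: x=[5.5662 7.9533] v=[0.1920 -0.4358]
Max displacement = 1.5662

Answer: 1.5662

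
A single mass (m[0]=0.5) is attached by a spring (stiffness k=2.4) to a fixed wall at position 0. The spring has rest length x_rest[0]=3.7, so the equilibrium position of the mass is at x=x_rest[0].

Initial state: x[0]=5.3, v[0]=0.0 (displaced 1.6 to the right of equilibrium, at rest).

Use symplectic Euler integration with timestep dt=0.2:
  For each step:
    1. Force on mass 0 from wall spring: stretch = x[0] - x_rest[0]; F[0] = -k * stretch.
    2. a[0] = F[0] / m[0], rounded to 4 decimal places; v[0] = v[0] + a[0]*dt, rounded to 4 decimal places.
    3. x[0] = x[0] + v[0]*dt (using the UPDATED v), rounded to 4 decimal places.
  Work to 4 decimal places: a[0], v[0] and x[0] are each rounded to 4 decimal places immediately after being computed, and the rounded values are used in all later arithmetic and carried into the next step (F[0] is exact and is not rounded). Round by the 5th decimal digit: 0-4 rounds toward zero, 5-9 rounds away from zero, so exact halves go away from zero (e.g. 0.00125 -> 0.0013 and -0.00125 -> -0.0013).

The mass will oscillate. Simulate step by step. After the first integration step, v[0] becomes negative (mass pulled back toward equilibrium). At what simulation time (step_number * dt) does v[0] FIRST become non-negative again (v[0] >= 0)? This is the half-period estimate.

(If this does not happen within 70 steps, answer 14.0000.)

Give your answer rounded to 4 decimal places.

Answer: 1.6000

Derivation:
Step 0: x=[5.3000] v=[0.0000]
Step 1: x=[4.9928] v=[-1.5360]
Step 2: x=[4.4374] v=[-2.7771]
Step 3: x=[3.7404] v=[-3.4850]
Step 4: x=[3.0356] v=[-3.5238]
Step 5: x=[2.4584] v=[-2.8860]
Step 6: x=[2.1196] v=[-1.6941]
Step 7: x=[2.0842] v=[-0.1769]
Step 8: x=[2.3591] v=[1.3743]
First v>=0 after going negative at step 8, time=1.6000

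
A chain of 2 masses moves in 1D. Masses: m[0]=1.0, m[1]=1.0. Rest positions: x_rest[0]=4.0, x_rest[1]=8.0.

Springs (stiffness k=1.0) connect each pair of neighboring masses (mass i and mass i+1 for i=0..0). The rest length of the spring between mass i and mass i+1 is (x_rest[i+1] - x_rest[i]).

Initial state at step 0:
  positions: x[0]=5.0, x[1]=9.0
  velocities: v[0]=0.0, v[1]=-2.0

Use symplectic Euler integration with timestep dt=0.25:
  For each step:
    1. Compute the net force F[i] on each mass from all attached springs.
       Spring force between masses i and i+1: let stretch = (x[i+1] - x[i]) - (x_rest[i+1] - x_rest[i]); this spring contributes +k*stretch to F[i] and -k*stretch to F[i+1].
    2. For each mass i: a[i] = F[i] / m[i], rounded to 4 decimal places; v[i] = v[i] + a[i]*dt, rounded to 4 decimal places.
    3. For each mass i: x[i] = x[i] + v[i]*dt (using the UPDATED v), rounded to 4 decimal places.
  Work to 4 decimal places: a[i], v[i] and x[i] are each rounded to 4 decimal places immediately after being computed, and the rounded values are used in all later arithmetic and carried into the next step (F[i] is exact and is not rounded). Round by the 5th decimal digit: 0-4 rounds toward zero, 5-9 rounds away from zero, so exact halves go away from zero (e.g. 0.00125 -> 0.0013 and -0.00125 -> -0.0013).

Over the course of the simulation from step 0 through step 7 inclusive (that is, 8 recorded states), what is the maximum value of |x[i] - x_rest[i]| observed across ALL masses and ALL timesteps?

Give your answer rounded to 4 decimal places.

Step 0: x=[5.0000 9.0000] v=[0.0000 -2.0000]
Step 1: x=[5.0000 8.5000] v=[0.0000 -2.0000]
Step 2: x=[4.9688 8.0313] v=[-0.1250 -1.8750]
Step 3: x=[4.8790 7.6212] v=[-0.3594 -1.6406]
Step 4: x=[4.7105 7.2897] v=[-0.6739 -1.3262]
Step 5: x=[4.4532 7.0470] v=[-1.0291 -0.9710]
Step 6: x=[4.1080 6.8921] v=[-1.3807 -0.6195]
Step 7: x=[3.6868 6.8132] v=[-1.6847 -0.3155]
Max displacement = 1.1868

Answer: 1.1868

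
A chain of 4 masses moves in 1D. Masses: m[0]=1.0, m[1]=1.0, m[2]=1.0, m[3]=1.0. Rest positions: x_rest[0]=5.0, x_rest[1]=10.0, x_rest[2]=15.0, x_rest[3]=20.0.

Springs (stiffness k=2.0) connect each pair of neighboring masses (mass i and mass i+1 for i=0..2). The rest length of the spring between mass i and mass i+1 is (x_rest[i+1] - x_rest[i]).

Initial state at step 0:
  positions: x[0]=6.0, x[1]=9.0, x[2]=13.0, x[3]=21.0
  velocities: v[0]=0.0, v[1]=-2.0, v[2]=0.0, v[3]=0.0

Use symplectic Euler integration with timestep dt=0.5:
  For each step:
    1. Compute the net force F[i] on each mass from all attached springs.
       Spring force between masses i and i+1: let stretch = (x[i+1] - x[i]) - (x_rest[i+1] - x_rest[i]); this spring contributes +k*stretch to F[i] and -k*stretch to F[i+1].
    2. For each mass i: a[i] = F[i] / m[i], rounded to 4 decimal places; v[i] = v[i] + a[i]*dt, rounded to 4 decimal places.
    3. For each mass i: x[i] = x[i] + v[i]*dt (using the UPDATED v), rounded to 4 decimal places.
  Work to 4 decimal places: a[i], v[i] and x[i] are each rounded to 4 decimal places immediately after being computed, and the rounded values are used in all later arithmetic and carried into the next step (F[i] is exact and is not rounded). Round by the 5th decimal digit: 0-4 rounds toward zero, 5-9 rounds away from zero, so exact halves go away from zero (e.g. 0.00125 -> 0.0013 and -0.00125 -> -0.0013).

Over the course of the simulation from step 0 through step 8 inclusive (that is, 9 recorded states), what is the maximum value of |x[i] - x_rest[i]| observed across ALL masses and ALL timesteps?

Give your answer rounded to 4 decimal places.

Step 0: x=[6.0000 9.0000 13.0000 21.0000] v=[0.0000 -2.0000 0.0000 0.0000]
Step 1: x=[5.0000 8.5000 15.0000 19.5000] v=[-2.0000 -1.0000 4.0000 -3.0000]
Step 2: x=[3.2500 9.5000 16.0000 18.2500] v=[-3.5000 2.0000 2.0000 -2.5000]
Step 3: x=[2.1250 10.6250 14.8750 18.3750] v=[-2.2500 2.2500 -2.2500 0.2500]
Step 4: x=[2.7500 9.6250 13.3750 19.2500] v=[1.2500 -2.0000 -3.0000 1.7500]
Step 5: x=[4.3125 7.0625 12.9375 19.6875] v=[3.1250 -5.1250 -0.8750 0.8750]
Step 6: x=[4.7500 6.0625 12.9375 19.2500] v=[0.8750 -2.0000 0.0000 -0.8750]
Step 7: x=[3.3438 7.8438 12.6563 18.1563] v=[-2.8125 3.5625 -0.5625 -2.1875]
Step 8: x=[1.6876 9.7813 12.7188 16.8126] v=[-3.3125 3.8750 0.1250 -2.6875]
Max displacement = 3.9375

Answer: 3.9375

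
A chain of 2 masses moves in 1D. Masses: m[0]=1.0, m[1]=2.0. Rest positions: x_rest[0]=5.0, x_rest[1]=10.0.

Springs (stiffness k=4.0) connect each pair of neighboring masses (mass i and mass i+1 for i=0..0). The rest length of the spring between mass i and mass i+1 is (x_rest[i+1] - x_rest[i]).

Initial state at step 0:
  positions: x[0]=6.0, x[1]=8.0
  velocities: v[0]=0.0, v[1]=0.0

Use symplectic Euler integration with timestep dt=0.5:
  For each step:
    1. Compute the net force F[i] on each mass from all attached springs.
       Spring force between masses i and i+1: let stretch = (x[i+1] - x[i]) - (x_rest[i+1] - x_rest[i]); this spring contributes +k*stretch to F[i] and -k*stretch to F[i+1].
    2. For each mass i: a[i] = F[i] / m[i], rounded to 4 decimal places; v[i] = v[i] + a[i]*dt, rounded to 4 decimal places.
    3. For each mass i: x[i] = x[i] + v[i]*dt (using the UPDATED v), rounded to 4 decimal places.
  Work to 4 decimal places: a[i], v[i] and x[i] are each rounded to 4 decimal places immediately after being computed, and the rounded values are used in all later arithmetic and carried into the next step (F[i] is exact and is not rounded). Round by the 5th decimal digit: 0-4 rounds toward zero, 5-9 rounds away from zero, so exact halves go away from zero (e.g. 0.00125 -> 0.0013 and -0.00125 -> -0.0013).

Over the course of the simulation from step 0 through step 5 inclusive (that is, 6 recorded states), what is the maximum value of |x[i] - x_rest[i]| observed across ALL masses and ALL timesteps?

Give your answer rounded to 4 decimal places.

Answer: 3.5000

Derivation:
Step 0: x=[6.0000 8.0000] v=[0.0000 0.0000]
Step 1: x=[3.0000 9.5000] v=[-6.0000 3.0000]
Step 2: x=[1.5000 10.2500] v=[-3.0000 1.5000]
Step 3: x=[3.7500 9.1250] v=[4.5000 -2.2500]
Step 4: x=[6.3750 7.8125] v=[5.2500 -2.6250]
Step 5: x=[5.4375 8.2813] v=[-1.8750 0.9375]
Max displacement = 3.5000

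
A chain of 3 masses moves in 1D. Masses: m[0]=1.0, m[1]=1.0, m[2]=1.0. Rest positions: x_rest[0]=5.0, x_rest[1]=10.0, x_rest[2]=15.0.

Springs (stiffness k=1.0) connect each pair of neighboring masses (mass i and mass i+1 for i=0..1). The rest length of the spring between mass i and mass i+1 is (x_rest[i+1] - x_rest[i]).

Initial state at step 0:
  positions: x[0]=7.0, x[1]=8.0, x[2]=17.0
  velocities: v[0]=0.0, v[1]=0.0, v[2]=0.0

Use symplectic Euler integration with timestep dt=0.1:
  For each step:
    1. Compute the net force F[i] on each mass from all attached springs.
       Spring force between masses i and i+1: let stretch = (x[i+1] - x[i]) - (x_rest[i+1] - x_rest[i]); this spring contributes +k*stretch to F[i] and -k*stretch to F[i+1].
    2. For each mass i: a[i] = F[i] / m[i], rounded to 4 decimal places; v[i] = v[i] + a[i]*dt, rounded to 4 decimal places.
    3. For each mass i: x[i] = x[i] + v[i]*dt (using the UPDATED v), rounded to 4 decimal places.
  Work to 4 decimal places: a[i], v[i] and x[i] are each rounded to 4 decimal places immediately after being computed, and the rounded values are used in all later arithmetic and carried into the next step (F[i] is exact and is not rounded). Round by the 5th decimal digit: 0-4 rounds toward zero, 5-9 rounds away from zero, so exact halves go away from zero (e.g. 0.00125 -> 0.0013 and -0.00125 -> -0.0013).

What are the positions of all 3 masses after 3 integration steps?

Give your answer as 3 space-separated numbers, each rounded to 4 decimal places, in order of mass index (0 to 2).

Answer: 6.7660 8.4681 16.7660

Derivation:
Step 0: x=[7.0000 8.0000 17.0000] v=[0.0000 0.0000 0.0000]
Step 1: x=[6.9600 8.0800 16.9600] v=[-0.4000 0.8000 -0.4000]
Step 2: x=[6.8812 8.2376 16.8812] v=[-0.7880 1.5760 -0.7880]
Step 3: x=[6.7660 8.4681 16.7660] v=[-1.1524 2.3047 -1.1524]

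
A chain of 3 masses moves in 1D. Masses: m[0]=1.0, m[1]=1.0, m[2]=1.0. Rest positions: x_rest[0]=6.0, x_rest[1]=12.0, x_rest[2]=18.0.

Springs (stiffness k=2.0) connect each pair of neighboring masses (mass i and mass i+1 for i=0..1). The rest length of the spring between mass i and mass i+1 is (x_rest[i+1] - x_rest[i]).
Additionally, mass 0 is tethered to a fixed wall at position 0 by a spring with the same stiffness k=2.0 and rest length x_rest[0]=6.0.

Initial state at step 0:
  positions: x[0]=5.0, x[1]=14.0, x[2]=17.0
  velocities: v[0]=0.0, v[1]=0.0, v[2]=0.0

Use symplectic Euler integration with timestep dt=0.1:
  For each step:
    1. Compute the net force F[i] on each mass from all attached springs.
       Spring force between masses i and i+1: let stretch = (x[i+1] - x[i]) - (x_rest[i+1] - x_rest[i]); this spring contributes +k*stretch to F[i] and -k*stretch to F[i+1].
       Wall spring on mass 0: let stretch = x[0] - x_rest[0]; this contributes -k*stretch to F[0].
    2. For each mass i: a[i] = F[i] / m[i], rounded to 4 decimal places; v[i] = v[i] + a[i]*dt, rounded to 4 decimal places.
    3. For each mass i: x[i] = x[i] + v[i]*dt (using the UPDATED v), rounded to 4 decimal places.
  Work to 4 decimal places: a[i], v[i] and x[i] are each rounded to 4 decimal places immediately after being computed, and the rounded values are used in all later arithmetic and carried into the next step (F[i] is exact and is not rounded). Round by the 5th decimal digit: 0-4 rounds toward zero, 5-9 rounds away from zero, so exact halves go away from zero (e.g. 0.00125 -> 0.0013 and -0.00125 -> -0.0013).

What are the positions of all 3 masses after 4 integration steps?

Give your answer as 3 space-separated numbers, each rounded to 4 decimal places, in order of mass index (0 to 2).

Step 0: x=[5.0000 14.0000 17.0000] v=[0.0000 0.0000 0.0000]
Step 1: x=[5.0800 13.8800 17.0600] v=[0.8000 -1.2000 0.6000]
Step 2: x=[5.2344 13.6476 17.1764] v=[1.5440 -2.3240 1.1640]
Step 3: x=[5.4524 13.3175 17.3422] v=[2.1798 -3.3009 1.6582]
Step 4: x=[5.7186 12.9106 17.5475] v=[2.6623 -4.0690 2.0533]

Answer: 5.7186 12.9106 17.5475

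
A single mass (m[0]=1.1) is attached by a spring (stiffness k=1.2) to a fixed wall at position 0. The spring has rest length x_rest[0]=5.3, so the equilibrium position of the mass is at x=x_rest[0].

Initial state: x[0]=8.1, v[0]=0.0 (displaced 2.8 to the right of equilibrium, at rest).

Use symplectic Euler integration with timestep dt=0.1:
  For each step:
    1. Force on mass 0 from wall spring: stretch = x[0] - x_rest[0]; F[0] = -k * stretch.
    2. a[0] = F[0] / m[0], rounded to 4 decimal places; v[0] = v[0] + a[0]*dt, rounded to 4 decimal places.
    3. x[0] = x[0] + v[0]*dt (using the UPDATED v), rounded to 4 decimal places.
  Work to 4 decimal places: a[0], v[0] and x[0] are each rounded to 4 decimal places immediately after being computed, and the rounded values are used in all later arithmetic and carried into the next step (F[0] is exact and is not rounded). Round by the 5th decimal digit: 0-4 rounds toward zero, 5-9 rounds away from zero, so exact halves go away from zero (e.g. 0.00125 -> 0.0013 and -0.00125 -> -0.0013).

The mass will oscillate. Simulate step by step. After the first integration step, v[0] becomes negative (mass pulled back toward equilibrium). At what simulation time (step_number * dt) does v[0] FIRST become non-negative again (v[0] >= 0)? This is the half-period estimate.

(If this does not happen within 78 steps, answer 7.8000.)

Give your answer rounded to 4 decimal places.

Step 0: x=[8.1000] v=[0.0000]
Step 1: x=[8.0695] v=[-0.3055]
Step 2: x=[8.0087] v=[-0.6076]
Step 3: x=[7.9184] v=[-0.9031]
Step 4: x=[7.7995] v=[-1.1887]
Step 5: x=[7.6534] v=[-1.4614]
Step 6: x=[7.4816] v=[-1.7181]
Step 7: x=[7.2860] v=[-1.9561]
Step 8: x=[7.0687] v=[-2.1728]
Step 9: x=[6.8321] v=[-2.3658]
Step 10: x=[6.5788] v=[-2.5329]
Step 11: x=[6.3116] v=[-2.6724]
Step 12: x=[6.0333] v=[-2.7828]
Step 13: x=[5.7470] v=[-2.8628]
Step 14: x=[5.4558] v=[-2.9116]
Step 15: x=[5.1629] v=[-2.9286]
Step 16: x=[4.8715] v=[-2.9136]
Step 17: x=[4.5848] v=[-2.8669]
Step 18: x=[4.3059] v=[-2.7889]
Step 19: x=[4.0379] v=[-2.6805]
Step 20: x=[3.7836] v=[-2.5428]
Step 21: x=[3.5459] v=[-2.3774]
Step 22: x=[3.3273] v=[-2.1860]
Step 23: x=[3.1302] v=[-1.9708]
Step 24: x=[2.9568] v=[-1.7341]
Step 25: x=[2.8090] v=[-1.4785]
Step 26: x=[2.6883] v=[-1.2068]
Step 27: x=[2.5961] v=[-0.9219]
Step 28: x=[2.5334] v=[-0.6269]
Step 29: x=[2.5009] v=[-0.3251]
Step 30: x=[2.4989] v=[-0.0197]
Step 31: x=[2.5275] v=[0.2859]
First v>=0 after going negative at step 31, time=3.1000

Answer: 3.1000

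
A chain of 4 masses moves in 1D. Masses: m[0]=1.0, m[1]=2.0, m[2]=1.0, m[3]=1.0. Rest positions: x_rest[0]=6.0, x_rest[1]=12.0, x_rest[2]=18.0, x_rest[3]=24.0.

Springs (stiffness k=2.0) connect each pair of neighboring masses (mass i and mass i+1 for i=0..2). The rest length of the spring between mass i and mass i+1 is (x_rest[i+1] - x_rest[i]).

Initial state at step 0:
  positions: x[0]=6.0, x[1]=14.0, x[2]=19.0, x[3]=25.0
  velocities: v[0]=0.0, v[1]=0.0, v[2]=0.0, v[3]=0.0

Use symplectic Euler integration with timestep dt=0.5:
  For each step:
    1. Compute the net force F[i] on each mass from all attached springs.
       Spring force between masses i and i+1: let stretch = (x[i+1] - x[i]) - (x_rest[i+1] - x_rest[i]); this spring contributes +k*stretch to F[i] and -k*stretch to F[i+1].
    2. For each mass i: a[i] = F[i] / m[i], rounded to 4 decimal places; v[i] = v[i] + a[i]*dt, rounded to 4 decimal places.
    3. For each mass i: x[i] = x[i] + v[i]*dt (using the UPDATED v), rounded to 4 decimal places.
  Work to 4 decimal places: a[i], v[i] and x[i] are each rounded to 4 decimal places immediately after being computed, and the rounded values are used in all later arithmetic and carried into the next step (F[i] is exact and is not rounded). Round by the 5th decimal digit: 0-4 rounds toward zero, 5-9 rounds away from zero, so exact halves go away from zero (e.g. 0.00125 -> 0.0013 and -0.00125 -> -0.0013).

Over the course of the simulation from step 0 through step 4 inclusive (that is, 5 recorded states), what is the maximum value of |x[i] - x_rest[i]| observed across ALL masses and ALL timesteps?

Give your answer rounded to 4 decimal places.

Step 0: x=[6.0000 14.0000 19.0000 25.0000] v=[0.0000 0.0000 0.0000 0.0000]
Step 1: x=[7.0000 13.2500 19.5000 25.0000] v=[2.0000 -1.5000 1.0000 0.0000]
Step 2: x=[8.1250 12.5000 19.6250 25.2500] v=[2.2500 -1.5000 0.2500 0.5000]
Step 3: x=[8.4375 12.4375 19.0000 25.6875] v=[0.6250 -0.1250 -1.2500 0.8750]
Step 4: x=[7.7500 13.0157 18.4375 25.7813] v=[-1.3750 1.1563 -1.1250 0.1875]
Max displacement = 2.4375

Answer: 2.4375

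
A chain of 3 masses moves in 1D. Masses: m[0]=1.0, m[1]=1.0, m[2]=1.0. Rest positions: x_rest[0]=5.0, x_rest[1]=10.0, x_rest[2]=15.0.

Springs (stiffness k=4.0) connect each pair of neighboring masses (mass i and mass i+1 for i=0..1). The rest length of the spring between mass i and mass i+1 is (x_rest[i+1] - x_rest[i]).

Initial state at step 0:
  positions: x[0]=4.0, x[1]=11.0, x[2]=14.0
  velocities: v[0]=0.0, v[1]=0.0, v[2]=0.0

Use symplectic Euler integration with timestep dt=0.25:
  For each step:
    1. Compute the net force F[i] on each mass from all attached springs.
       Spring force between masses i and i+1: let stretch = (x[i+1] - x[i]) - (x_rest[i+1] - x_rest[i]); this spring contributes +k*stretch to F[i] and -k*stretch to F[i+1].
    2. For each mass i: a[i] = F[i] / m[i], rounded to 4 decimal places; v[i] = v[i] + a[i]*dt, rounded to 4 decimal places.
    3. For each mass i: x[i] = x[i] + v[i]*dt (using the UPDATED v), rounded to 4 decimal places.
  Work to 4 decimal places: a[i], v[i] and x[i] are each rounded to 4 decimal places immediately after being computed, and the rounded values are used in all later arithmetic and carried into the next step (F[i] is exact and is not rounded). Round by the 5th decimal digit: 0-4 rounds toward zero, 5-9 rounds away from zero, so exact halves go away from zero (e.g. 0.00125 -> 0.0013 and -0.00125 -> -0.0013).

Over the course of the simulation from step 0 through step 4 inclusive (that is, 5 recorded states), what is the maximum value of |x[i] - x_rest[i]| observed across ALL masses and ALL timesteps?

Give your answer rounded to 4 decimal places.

Answer: 1.8125

Derivation:
Step 0: x=[4.0000 11.0000 14.0000] v=[0.0000 0.0000 0.0000]
Step 1: x=[4.5000 10.0000 14.5000] v=[2.0000 -4.0000 2.0000]
Step 2: x=[5.1250 8.7500 15.1250] v=[2.5000 -5.0000 2.5000]
Step 3: x=[5.4063 8.1875 15.4063] v=[1.1250 -2.2500 1.1250]
Step 4: x=[5.1329 8.7344 15.1329] v=[-1.0938 2.1876 -1.0938]
Max displacement = 1.8125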